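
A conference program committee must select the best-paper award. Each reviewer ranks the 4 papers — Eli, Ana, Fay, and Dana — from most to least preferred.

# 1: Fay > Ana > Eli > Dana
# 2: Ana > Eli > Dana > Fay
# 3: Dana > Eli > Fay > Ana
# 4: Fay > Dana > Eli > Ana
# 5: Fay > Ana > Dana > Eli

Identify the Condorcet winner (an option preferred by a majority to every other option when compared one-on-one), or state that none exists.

Fay

Head-to-head results (5 voters total):
Eli vs Ana: Ana wins 3–2.
Eli vs Fay: Fay wins 3–2.
Eli vs Dana: Dana wins 3–2.
Ana vs Fay: Fay wins 4–1.
Ana vs Dana: Ana wins 3–2.
Fay vs Dana: Fay wins 3–2.
Fay beats each rival — Eli (3–2), Ana (4–1), Dana (3–2) — so Fay is the Condorcet winner.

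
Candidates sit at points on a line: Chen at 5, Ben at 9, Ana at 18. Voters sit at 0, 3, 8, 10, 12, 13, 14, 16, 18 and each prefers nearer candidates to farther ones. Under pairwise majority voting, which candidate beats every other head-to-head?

Ben

With single-peaked preferences on a line, the Condorcet winner is the candidate closest to the median voter.
The median voter (position 12) is closest to Ben at 9.
Check: Ben vs Ana — voters closer to Ben: 6 of 9.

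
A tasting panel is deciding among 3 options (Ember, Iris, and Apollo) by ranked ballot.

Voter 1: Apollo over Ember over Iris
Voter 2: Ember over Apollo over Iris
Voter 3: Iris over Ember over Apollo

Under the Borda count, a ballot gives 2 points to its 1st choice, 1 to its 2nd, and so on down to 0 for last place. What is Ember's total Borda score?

4

Borda scores:
  Ember: 1 + 2 + 1 = 4
  Iris: 0 + 0 + 2 = 2
  Apollo: 2 + 1 + 0 = 3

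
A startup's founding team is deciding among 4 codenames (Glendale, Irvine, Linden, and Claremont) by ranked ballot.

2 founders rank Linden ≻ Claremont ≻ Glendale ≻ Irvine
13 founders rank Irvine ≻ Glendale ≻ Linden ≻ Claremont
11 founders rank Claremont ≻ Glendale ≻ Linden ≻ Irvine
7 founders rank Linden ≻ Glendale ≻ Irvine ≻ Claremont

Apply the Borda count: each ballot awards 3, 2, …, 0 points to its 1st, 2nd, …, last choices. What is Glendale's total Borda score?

Borda scores:
  Glendale: 2·1 + 13·2 + 11·2 + 7·2 = 64
  Irvine: 2·0 + 13·3 + 11·0 + 7·1 = 46
  Linden: 2·3 + 13·1 + 11·1 + 7·3 = 51
  Claremont: 2·2 + 13·0 + 11·3 + 7·0 = 37

64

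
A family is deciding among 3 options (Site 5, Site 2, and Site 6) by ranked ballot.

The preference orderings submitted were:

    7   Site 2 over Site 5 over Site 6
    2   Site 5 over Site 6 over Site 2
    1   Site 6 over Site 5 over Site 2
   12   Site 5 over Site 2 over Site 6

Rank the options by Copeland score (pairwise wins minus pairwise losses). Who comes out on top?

Pairwise results:
  Site 5 vs Site 2: Site 5 wins 15–7.
  Site 5 vs Site 6: Site 5 wins 21–1.
  Site 2 vs Site 6: Site 2 wins 19–3.
Copeland scores (wins − losses):
  Site 5: 2 − 0 = 2
  Site 2: 1 − 1 = 0
  Site 6: 0 − 2 = -2
Site 5 has the best Copeland score.

Site 5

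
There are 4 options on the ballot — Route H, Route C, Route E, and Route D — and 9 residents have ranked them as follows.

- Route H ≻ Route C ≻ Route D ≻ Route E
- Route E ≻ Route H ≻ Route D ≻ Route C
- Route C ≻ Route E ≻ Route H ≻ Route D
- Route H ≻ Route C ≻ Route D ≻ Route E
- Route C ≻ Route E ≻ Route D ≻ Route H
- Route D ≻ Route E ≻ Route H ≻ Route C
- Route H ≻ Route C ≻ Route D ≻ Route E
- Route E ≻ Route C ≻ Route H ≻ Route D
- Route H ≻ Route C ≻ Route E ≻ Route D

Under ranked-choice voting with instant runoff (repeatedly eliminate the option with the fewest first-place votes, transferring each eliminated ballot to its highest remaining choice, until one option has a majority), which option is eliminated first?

Route D

Round 1: Route H 4, Route C 2, Route E 2, Route D 1. Route D has the fewest and is eliminated.
Round 2: Route H 4, Route E 3, Route C 2. Route C has the fewest and is eliminated.
Round 3: Route E 5, Route H 4. Route E has a majority.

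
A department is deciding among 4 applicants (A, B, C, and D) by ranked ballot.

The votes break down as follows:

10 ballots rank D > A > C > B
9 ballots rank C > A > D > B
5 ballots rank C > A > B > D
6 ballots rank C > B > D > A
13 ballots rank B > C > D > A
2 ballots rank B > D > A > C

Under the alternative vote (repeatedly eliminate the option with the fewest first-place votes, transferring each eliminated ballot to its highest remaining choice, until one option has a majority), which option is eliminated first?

Round 1: C 20, B 15, D 10, A 0. A has the fewest and is eliminated.
Round 2: C 20, B 15, D 10. D has the fewest and is eliminated.
Round 3: C 30, B 15. C has a majority.

A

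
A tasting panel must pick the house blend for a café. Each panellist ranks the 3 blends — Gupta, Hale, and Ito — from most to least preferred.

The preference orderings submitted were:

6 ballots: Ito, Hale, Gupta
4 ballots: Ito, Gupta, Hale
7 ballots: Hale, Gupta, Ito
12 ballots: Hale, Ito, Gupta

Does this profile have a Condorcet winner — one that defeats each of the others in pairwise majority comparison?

Yes

Head-to-head results (29 voters total):
Gupta vs Hale: Hale wins 25–4.
Gupta vs Ito: Ito wins 22–7.
Hale vs Ito: Hale wins 19–10.
Hale beats each rival — Gupta (25–4), Ito (19–10) — so Hale is the Condorcet winner.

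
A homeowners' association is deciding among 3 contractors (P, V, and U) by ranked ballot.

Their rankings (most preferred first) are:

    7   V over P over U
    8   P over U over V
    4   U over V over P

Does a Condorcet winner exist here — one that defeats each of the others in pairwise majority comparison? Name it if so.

No Condorcet winner

Head-to-head results (19 voters total):
P vs V: V wins 11–8.
P vs U: P wins 15–4.
V vs U: U wins 12–7.
No candidate beats all others: P beats U beats V beats P, a majority cycle.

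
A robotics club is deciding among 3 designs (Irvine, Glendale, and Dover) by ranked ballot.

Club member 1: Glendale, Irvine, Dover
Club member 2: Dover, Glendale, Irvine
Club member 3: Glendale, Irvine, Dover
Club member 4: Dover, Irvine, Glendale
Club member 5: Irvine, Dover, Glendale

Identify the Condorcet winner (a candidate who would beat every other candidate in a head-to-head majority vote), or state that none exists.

Head-to-head results (5 voters total):
Irvine vs Glendale: Glendale wins 3–2.
Irvine vs Dover: Irvine wins 3–2.
Glendale vs Dover: Dover wins 3–2.
No candidate beats all others: Irvine beats Dover beats Glendale beats Irvine, a majority cycle.

None — there is no Condorcet winner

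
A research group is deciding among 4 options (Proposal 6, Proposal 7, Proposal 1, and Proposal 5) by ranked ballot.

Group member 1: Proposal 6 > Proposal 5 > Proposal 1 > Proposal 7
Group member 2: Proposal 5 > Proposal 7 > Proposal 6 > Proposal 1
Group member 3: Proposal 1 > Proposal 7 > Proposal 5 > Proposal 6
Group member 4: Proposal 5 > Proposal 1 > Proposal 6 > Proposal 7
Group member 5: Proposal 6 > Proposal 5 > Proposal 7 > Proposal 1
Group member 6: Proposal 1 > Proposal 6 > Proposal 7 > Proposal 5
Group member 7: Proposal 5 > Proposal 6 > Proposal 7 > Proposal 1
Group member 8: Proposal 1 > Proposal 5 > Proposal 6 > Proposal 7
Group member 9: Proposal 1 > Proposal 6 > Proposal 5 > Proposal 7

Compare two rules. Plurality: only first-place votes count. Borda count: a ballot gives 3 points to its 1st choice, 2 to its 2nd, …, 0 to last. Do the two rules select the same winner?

No

Plurality first-place counts: Proposal 6 2, Proposal 7 0, Proposal 1 4, Proposal 5 3 → Proposal 1.
Borda totals: Proposal 6 15, Proposal 7 7, Proposal 1 15, Proposal 5 17 → Proposal 5.
The two rules disagree: plurality picks Proposal 1, Borda picks Proposal 5.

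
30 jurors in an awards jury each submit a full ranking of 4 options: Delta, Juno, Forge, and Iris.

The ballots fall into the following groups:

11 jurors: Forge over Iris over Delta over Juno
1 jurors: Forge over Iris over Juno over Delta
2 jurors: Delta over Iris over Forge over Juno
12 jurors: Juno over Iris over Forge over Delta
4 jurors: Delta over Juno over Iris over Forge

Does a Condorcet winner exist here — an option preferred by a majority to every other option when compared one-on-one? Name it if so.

Head-to-head results (30 voters total):
Delta vs Juno: Delta wins 17–13.
Delta vs Forge: Forge wins 24–6.
Delta vs Iris: Iris wins 24–6.
Juno vs Forge: Juno wins 16–14.
Juno vs Iris: Juno wins 16–14.
Forge vs Iris: Iris wins 18–12.
No candidate beats all others: Delta beats Juno beats Forge beats Delta, a majority cycle.

No Condorcet winner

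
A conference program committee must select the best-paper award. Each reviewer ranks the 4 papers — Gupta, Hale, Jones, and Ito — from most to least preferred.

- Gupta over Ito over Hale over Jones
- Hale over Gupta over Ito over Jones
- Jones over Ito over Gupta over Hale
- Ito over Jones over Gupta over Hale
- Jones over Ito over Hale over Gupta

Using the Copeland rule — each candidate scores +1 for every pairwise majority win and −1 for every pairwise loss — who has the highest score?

Ito

Pairwise results:
  Gupta vs Hale: Gupta wins 3–2.
  Gupta vs Jones: Jones wins 3–2.
  Gupta vs Ito: Ito wins 3–2.
  Hale vs Jones: Jones wins 3–2.
  Hale vs Ito: Ito wins 4–1.
  Jones vs Ito: Ito wins 3–2.
Copeland scores (wins − losses):
  Gupta: 1 − 2 = -1
  Hale: 0 − 3 = -3
  Jones: 2 − 1 = 1
  Ito: 3 − 0 = 3
Ito has the best Copeland score.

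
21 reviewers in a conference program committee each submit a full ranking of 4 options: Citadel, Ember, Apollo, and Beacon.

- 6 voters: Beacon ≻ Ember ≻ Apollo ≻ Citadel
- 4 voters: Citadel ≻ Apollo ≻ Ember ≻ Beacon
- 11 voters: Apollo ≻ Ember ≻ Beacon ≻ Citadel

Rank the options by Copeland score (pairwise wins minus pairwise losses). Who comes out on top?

Pairwise results:
  Citadel vs Ember: Ember wins 17–4.
  Citadel vs Apollo: Apollo wins 17–4.
  Citadel vs Beacon: Beacon wins 17–4.
  Ember vs Apollo: Apollo wins 15–6.
  Ember vs Beacon: Ember wins 15–6.
  Apollo vs Beacon: Apollo wins 15–6.
Copeland scores (wins − losses):
  Citadel: 0 − 3 = -3
  Ember: 2 − 1 = 1
  Apollo: 3 − 0 = 3
  Beacon: 1 − 2 = -1
Apollo has the best Copeland score.

Apollo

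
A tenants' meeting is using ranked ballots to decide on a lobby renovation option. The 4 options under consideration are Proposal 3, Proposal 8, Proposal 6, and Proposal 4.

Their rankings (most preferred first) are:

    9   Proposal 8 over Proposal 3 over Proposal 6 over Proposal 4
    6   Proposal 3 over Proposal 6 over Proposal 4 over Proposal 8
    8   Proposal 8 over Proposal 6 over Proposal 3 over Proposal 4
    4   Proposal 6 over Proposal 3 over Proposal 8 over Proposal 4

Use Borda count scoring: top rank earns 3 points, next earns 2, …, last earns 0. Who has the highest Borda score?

Borda scores:
  Proposal 3: 9·2 + 6·3 + 8·1 + 4·2 = 52
  Proposal 8: 9·3 + 6·0 + 8·3 + 4·1 = 55
  Proposal 6: 9·1 + 6·2 + 8·2 + 4·3 = 49
  Proposal 4: 9·0 + 6·1 + 8·0 + 4·0 = 6
Proposal 8 has the highest total.

Proposal 8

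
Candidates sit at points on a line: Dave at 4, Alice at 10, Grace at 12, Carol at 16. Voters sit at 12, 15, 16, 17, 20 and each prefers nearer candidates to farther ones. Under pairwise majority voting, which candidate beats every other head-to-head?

With single-peaked preferences on a line, the Condorcet winner is the candidate closest to the median voter.
The median voter (position 16) is closest to Carol at 16.
Check: Carol vs Dave — voters closer to Carol: 5 of 5.

Carol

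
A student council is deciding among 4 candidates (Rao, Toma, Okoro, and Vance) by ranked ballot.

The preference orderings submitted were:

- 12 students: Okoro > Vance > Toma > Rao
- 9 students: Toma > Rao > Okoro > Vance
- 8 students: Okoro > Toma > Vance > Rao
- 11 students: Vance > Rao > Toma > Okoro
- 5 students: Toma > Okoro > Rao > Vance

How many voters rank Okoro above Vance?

34

Ballots ranking Okoro above Vance: 12+9+8+5 = 34.
Ballots ranking Vance above Okoro: 11.
So 34 of 45 voters prefer Okoro to Vance.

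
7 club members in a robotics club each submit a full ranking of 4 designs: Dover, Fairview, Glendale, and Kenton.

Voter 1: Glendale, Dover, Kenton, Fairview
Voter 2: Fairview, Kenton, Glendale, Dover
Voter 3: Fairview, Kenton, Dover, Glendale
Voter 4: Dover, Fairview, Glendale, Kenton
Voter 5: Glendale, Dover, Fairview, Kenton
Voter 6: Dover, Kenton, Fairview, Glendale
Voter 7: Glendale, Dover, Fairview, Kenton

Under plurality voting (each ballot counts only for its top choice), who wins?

First-place vote totals:
  Dover: 2
  Fairview: 2
  Glendale: 3
  Kenton: 0
Glendale has the most first-place votes.

Glendale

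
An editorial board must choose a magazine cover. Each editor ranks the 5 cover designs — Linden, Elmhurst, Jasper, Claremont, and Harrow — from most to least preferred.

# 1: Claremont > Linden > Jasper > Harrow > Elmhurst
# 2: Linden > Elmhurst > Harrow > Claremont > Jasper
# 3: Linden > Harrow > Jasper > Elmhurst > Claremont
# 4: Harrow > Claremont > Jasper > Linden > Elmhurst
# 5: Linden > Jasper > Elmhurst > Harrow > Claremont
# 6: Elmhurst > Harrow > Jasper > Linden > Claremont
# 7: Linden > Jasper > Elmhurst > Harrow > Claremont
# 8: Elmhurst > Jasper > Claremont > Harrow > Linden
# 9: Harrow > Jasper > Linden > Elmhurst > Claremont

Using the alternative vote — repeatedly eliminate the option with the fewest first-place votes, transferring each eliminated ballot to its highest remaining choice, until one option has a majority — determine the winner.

Linden

Round 1: Linden 4, Elmhurst 2, Harrow 2, Claremont 1, Jasper 0. Jasper has the fewest and is eliminated.
Round 2: Linden 4, Elmhurst 2, Harrow 2, Claremont 1. Claremont has the fewest and is eliminated.
Round 3: Linden 5, Elmhurst 2, Harrow 2. Linden has a majority.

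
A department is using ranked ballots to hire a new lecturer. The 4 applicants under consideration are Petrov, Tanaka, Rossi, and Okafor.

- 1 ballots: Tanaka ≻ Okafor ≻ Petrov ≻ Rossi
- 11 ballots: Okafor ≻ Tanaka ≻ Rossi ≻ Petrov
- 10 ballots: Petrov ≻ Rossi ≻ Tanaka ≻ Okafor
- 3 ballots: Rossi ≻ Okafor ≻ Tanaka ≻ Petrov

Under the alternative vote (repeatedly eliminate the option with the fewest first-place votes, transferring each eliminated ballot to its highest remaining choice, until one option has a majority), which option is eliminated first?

Tanaka

Round 1: Okafor 11, Petrov 10, Rossi 3, Tanaka 1. Tanaka has the fewest and is eliminated.
Round 2: Okafor 12, Petrov 10, Rossi 3. Rossi has the fewest and is eliminated.
Round 3: Okafor 15, Petrov 10. Okafor has a majority.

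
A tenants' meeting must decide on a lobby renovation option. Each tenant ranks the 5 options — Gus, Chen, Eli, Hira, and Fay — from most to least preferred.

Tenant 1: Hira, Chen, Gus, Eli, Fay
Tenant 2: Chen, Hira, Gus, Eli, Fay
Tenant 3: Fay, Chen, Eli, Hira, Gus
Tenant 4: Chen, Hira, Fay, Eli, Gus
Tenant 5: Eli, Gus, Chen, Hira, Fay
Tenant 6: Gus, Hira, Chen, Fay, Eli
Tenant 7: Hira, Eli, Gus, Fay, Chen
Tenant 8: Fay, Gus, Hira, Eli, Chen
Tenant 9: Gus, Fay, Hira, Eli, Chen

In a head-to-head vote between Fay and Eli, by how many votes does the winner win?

1

Ballots ranking Fay above Eli: 5.
Ballots ranking Eli above Fay: 4.
Fay wins 5–4, a margin of 1.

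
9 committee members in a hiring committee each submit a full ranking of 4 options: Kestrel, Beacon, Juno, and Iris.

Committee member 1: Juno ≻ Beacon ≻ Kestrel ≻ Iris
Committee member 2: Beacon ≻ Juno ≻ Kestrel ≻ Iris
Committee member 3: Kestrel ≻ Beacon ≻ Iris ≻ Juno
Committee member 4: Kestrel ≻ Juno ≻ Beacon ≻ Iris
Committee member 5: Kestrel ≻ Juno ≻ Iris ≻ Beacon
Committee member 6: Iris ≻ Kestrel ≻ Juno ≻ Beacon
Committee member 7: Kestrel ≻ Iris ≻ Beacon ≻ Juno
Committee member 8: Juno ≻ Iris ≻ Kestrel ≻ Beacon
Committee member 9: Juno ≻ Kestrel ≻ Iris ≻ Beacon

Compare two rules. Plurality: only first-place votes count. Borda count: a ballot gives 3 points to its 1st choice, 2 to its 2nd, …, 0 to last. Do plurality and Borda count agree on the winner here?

Yes

Plurality first-place counts: Kestrel 4, Beacon 1, Juno 3, Iris 1 → Kestrel.
Borda totals: Kestrel 19, Beacon 9, Juno 16, Iris 10 → Kestrel.
The two rules agree on Kestrel.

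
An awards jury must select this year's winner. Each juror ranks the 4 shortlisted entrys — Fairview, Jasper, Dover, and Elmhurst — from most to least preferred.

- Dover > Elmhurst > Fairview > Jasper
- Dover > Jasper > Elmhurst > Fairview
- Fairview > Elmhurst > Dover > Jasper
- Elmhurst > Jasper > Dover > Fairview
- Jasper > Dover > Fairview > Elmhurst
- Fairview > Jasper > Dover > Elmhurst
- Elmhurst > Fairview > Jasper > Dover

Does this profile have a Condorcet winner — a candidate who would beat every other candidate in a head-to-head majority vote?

Head-to-head results (7 voters total):
Fairview vs Jasper: Fairview wins 4–3.
Fairview vs Dover: Dover wins 4–3.
Fairview vs Elmhurst: Elmhurst wins 4–3.
Jasper vs Dover: Jasper wins 4–3.
Jasper vs Elmhurst: Elmhurst wins 4–3.
Dover vs Elmhurst: Dover wins 4–3.
No candidate beats all others: Fairview beats Jasper beats Dover beats Fairview, a majority cycle.

No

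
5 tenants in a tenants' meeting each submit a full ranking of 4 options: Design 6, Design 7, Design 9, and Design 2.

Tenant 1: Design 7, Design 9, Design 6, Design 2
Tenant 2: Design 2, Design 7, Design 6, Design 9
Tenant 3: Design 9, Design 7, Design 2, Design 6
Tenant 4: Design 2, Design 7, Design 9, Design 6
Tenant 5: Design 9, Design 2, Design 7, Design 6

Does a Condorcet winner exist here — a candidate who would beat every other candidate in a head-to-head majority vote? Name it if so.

Head-to-head results (5 voters total):
Design 6 vs Design 7: Design 7 wins 5–0.
Design 6 vs Design 9: Design 9 wins 4–1.
Design 6 vs Design 2: Design 2 wins 4–1.
Design 7 vs Design 9: Design 7 wins 3–2.
Design 7 vs Design 2: Design 2 wins 3–2.
Design 9 vs Design 2: Design 9 wins 3–2.
No candidate beats all others: Design 7 beats Design 9 beats Design 2 beats Design 7, a majority cycle.

There is no Condorcet winner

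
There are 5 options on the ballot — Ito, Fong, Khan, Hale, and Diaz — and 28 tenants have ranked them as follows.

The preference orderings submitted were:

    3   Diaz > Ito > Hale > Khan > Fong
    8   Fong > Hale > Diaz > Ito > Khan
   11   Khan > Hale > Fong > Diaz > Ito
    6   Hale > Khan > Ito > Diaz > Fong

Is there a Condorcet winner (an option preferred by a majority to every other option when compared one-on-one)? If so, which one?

Head-to-head results (28 voters total):
Ito vs Fong: Fong wins 19–9.
Ito vs Khan: Khan wins 17–11.
Ito vs Hale: Hale wins 25–3.
Ito vs Diaz: Diaz wins 22–6.
Fong vs Khan: Khan wins 20–8.
Fong vs Hale: Hale wins 20–8.
Fong vs Diaz: Fong wins 19–9.
Khan vs Hale: Hale wins 17–11.
Khan vs Diaz: Khan wins 17–11.
Hale vs Diaz: Hale wins 25–3.
Hale beats each rival — Ito (25–3), Fong (20–8), Khan (17–11), Diaz (25–3) — so Hale is the Condorcet winner.

Hale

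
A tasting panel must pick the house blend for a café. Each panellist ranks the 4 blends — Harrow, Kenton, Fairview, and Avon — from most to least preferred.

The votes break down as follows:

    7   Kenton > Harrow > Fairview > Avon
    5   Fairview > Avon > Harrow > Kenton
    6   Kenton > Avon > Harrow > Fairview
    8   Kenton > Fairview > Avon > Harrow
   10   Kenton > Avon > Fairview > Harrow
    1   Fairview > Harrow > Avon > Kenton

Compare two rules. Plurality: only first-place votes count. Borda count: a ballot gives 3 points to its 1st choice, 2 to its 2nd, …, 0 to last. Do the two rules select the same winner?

Plurality first-place counts: Harrow 0, Kenton 31, Fairview 6, Avon 0 → Kenton.
Borda totals: Harrow 27, Kenton 93, Fairview 51, Avon 51 → Kenton.
The two rules agree on Kenton.

Yes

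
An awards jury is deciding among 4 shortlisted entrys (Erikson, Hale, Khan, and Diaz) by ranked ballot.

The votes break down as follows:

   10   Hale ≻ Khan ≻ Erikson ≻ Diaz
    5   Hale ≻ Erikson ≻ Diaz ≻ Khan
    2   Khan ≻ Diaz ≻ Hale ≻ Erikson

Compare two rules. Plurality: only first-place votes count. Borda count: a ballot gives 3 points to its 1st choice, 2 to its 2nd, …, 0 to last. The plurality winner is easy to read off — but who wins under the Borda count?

Hale

Plurality first-place counts: Erikson 0, Hale 15, Khan 2, Diaz 0 → Hale.
Borda totals: Erikson 20, Hale 47, Khan 26, Diaz 9 → Hale.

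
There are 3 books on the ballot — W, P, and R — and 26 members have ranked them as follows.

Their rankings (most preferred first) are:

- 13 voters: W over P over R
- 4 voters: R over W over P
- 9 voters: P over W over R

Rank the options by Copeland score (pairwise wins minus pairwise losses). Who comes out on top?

W

Pairwise results:
  W vs P: W wins 17–9.
  W vs R: W wins 22–4.
  P vs R: P wins 22–4.
Copeland scores (wins − losses):
  W: 2 − 0 = 2
  P: 1 − 1 = 0
  R: 0 − 2 = -2
W has the best Copeland score.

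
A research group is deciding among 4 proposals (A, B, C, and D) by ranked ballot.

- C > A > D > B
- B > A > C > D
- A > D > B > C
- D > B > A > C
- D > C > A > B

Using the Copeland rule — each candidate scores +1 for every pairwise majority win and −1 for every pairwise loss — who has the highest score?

Pairwise results:
  A vs B: A wins 3–2.
  A vs C: A wins 3–2.
  A vs D: A wins 3–2.
  B vs C: B wins 3–2.
  B vs D: D wins 4–1.
  C vs D: D wins 3–2.
Copeland scores (wins − losses):
  A: 3 − 0 = 3
  B: 1 − 2 = -1
  C: 0 − 3 = -3
  D: 2 − 1 = 1
A has the best Copeland score.

A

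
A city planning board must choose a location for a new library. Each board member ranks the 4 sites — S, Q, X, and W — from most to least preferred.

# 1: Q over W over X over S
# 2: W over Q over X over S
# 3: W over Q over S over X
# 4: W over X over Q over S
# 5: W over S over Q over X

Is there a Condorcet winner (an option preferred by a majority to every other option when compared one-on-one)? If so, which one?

W

Head-to-head results (5 voters total):
S vs Q: Q wins 4–1.
S vs X: X wins 3–2.
S vs W: W wins 5–0.
Q vs X: Q wins 4–1.
Q vs W: W wins 4–1.
X vs W: W wins 5–0.
W beats each rival — S (5–0), Q (4–1), X (5–0) — so W is the Condorcet winner.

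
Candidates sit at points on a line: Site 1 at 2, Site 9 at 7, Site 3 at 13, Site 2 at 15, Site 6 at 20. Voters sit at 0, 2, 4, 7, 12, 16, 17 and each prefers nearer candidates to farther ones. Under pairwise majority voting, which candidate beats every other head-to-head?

Site 9

With single-peaked preferences on a line, the Condorcet winner is the candidate closest to the median voter.
The median voter (position 7) is closest to Site 9 at 7.
Check: Site 9 vs Site 6 — voters closer to Site 9: 5 of 7.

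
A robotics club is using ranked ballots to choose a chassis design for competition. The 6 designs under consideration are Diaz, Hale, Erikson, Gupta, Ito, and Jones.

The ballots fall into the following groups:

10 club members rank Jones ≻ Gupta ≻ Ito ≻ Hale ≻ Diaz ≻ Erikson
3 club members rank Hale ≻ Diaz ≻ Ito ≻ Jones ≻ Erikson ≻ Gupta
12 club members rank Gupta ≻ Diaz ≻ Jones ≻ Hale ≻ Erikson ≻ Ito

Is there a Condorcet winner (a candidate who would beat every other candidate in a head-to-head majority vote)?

Head-to-head results (25 voters total):
Diaz vs Hale: Hale wins 13–12.
Diaz vs Erikson: Diaz wins 25–0.
Diaz vs Gupta: Gupta wins 22–3.
Diaz vs Ito: Diaz wins 15–10.
Diaz vs Jones: Diaz wins 15–10.
Hale vs Erikson: Hale wins 25–0.
Hale vs Gupta: Gupta wins 22–3.
Hale vs Ito: Hale wins 15–10.
Hale vs Jones: Jones wins 22–3.
Erikson vs Gupta: Gupta wins 22–3.
Erikson vs Ito: Ito wins 13–12.
Erikson vs Jones: Jones wins 25–0.
Gupta vs Ito: Gupta wins 22–3.
Gupta vs Jones: Jones wins 13–12.
Ito vs Jones: Jones wins 22–3.
No candidate beats all others: Diaz beats Jones beats Hale beats Diaz, a majority cycle.

No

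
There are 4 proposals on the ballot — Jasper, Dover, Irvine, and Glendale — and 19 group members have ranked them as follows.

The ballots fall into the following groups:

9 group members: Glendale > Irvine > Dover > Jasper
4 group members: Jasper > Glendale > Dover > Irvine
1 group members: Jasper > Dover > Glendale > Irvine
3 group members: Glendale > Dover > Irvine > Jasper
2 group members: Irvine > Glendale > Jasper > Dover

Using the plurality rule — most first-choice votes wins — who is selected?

Glendale

First-place vote totals:
  Jasper: 5
  Dover: 0
  Irvine: 2
  Glendale: 12
Glendale has the most first-place votes.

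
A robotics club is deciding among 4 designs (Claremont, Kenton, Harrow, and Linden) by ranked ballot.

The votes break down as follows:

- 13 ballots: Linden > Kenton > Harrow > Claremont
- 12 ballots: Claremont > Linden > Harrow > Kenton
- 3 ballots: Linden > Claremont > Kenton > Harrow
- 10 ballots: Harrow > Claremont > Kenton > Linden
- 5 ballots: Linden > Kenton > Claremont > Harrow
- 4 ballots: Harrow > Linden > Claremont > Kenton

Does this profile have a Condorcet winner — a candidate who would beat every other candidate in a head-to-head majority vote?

Yes

Head-to-head results (47 voters total):
Claremont vs Kenton: Claremont wins 29–18.
Claremont vs Harrow: Harrow wins 27–20.
Claremont vs Linden: Linden wins 25–22.
Kenton vs Harrow: Harrow wins 26–21.
Kenton vs Linden: Linden wins 37–10.
Harrow vs Linden: Linden wins 33–14.
Linden beats each rival — Claremont (25–22), Kenton (37–10), Harrow (33–14) — so Linden is the Condorcet winner.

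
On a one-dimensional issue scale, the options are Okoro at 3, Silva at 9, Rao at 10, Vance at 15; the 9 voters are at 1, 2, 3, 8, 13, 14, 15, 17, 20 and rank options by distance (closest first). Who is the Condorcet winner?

With single-peaked preferences on a line, the Condorcet winner is the candidate closest to the median voter.
The median voter (position 13) is closest to Vance at 15.
Check: Vance vs Silva — voters closer to Vance: 5 of 9.

Vance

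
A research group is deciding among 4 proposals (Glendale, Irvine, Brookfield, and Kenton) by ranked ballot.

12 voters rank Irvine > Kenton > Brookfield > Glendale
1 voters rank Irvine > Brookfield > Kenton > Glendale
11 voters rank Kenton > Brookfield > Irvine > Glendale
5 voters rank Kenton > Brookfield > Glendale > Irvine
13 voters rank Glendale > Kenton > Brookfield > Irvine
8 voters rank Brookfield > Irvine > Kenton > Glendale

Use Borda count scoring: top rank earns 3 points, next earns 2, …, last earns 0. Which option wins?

Kenton

Borda scores:
  Glendale: 12·0 + 0 + 11·0 + 5·1 + 13·3 + 8·0 = 44
  Irvine: 12·3 + 3 + 11·1 + 5·0 + 13·0 + 8·2 = 66
  Brookfield: 12·1 + 2 + 11·2 + 5·2 + 13·1 + 8·3 = 83
  Kenton: 12·2 + 1 + 11·3 + 5·3 + 13·2 + 8·1 = 107
Kenton has the highest total.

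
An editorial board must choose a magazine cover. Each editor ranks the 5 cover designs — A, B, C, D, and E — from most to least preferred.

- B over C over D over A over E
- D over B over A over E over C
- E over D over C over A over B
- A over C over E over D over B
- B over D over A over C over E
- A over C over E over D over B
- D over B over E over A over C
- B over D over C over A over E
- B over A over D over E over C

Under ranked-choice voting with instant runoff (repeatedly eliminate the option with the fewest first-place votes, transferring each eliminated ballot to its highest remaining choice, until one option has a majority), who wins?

D

Round 1: B 4, A 2, D 2, E 1, C 0. C has the fewest and is eliminated.
Round 2: B 4, A 2, D 2, E 1. E has the fewest and is eliminated.
Round 3: B 4, D 3, A 2. A has the fewest and is eliminated.
Round 4: D 5, B 4. D has a majority.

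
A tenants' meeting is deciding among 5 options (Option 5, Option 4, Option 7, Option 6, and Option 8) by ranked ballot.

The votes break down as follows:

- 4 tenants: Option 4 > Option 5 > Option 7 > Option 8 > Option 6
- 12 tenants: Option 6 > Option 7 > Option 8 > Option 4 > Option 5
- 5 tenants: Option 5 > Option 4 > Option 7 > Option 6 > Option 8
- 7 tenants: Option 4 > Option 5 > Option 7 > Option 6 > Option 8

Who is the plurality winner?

First-place vote totals:
  Option 5: 5
  Option 4: 11
  Option 7: 0
  Option 6: 12
  Option 8: 0
Option 6 has the most first-place votes.

Option 6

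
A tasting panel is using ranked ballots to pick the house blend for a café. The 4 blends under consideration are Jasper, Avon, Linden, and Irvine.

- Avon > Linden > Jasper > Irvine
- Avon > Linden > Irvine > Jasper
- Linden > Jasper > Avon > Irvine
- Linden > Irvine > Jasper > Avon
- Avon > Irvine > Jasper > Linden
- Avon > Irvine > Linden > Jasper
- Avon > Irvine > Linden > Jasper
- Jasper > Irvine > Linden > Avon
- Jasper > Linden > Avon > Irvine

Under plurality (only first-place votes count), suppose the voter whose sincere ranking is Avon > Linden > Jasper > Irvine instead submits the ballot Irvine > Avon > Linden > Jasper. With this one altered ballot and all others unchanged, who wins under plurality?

Avon

First-place totals with the altered ballot: Jasper 2, Avon 4, Linden 2, Irvine 1.
The winner is unchanged: still Avon.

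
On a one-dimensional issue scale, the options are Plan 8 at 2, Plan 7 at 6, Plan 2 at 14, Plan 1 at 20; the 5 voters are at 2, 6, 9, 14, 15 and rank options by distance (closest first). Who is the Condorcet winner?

Plan 7

With single-peaked preferences on a line, the Condorcet winner is the candidate closest to the median voter.
The median voter (position 9) is closest to Plan 7 at 6.
Check: Plan 7 vs Plan 8 — voters closer to Plan 7: 4 of 5.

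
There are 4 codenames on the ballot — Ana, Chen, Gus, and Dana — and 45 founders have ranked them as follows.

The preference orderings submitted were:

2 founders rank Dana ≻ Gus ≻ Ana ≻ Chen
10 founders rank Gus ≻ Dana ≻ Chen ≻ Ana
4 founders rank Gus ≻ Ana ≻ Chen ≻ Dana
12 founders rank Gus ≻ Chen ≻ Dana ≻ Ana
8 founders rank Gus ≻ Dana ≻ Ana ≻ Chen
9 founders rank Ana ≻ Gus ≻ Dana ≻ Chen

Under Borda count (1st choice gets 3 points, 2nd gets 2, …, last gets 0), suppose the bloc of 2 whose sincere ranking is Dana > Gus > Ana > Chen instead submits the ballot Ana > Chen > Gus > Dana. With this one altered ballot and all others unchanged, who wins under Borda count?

Borda totals with the altered ballot: Ana 49, Chen 42, Gus 122, Dana 57.
The winner is unchanged: still Gus.

Gus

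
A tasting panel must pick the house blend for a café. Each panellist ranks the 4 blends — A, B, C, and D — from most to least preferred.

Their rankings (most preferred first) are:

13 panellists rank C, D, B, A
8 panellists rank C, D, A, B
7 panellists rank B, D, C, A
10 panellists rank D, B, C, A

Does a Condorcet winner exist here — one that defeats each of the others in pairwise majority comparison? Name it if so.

C

Head-to-head results (38 voters total):
A vs B: B wins 30–8.
A vs C: C wins 38–0.
A vs D: D wins 38–0.
B vs C: C wins 21–17.
B vs D: D wins 31–7.
C vs D: C wins 21–17.
C beats each rival — A (38–0), B (21–17), D (21–17) — so C is the Condorcet winner.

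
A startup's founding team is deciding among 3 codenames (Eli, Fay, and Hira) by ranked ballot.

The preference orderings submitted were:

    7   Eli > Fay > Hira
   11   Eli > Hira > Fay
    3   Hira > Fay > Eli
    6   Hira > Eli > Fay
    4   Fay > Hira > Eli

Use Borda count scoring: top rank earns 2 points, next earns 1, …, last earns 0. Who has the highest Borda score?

Eli

Borda scores:
  Eli: 7·2 + 11·2 + 3·0 + 6·1 + 4·0 = 42
  Fay: 7·1 + 11·0 + 3·1 + 6·0 + 4·2 = 18
  Hira: 7·0 + 11·1 + 3·2 + 6·2 + 4·1 = 33
Eli has the highest total.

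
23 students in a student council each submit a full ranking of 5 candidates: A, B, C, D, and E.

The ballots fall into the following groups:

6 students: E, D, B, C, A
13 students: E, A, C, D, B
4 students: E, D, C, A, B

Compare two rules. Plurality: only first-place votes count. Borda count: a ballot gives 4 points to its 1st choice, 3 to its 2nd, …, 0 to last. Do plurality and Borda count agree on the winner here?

Plurality first-place counts: A 0, B 0, C 0, D 0, E 23 → E.
Borda totals: A 43, B 12, C 40, D 43, E 92 → E.
The two rules agree on E.

Yes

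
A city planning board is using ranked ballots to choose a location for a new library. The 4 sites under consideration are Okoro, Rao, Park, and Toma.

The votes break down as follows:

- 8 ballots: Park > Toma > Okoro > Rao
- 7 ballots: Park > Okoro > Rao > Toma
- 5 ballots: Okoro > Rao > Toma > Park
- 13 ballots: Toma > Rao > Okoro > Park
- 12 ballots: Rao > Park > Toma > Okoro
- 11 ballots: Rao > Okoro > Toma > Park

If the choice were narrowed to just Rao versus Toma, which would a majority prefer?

Rao

Ballots ranking Rao above Toma: 7+5+12+11 = 35.
Ballots ranking Toma above Rao: 8+13 = 21.
Rao wins the head-to-head, 35–21.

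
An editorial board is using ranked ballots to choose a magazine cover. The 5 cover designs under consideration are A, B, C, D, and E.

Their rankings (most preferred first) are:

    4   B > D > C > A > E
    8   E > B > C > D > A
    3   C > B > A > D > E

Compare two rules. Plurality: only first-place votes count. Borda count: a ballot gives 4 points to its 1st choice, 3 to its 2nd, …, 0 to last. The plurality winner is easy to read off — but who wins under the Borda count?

B

Plurality first-place counts: A 0, B 4, C 3, D 0, E 8 → E.
Borda totals: A 10, B 49, C 36, D 23, E 32 → B.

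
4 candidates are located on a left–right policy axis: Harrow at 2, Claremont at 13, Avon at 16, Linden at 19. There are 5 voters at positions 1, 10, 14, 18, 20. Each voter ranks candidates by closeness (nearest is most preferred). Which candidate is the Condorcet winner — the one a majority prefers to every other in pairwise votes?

Claremont

With single-peaked preferences on a line, the Condorcet winner is the candidate closest to the median voter.
The median voter (position 14) is closest to Claremont at 13.
Check: Claremont vs Harrow — voters closer to Claremont: 4 of 5.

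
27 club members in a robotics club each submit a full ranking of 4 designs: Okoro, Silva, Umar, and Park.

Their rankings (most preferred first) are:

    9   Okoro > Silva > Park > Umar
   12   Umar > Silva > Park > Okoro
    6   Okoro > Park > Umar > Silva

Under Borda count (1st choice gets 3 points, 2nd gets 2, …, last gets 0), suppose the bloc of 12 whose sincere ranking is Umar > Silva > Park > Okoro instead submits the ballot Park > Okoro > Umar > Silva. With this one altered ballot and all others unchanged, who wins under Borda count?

Okoro

Borda totals with the altered ballot: Okoro 69, Silva 18, Umar 18, Park 57.
The winner is unchanged: still Okoro.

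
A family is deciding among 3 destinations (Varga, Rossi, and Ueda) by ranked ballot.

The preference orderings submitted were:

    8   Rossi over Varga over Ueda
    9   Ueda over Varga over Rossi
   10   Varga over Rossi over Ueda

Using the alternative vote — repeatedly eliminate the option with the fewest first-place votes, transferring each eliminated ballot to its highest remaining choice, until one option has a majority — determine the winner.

Varga

Round 1: Varga 10, Ueda 9, Rossi 8. Rossi has the fewest and is eliminated.
Round 2: Varga 18, Ueda 9. Varga has a majority.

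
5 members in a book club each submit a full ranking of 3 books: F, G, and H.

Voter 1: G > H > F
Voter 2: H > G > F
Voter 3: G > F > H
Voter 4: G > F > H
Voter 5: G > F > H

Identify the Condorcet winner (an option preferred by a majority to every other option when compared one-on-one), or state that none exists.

G

Head-to-head results (5 voters total):
F vs G: G wins 5–0.
F vs H: F wins 3–2.
G vs H: G wins 4–1.
G beats each rival — F (5–0), H (4–1) — so G is the Condorcet winner.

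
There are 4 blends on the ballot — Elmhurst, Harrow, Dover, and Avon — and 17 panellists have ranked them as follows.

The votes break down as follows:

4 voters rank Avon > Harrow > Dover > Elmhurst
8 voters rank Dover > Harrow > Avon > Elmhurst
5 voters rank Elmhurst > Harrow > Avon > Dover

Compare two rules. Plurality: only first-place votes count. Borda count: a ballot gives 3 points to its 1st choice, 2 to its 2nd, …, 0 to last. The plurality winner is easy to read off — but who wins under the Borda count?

Harrow

Plurality first-place counts: Elmhurst 5, Harrow 0, Dover 8, Avon 4 → Dover.
Borda totals: Elmhurst 15, Harrow 34, Dover 28, Avon 25 → Harrow.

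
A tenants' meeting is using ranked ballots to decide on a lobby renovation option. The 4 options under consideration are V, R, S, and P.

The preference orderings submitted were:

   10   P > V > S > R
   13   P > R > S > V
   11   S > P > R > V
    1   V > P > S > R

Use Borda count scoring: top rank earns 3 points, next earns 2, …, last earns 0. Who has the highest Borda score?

Borda scores:
  V: 10·2 + 13·0 + 11·0 + 3 = 23
  R: 10·0 + 13·2 + 11·1 + 0 = 37
  S: 10·1 + 13·1 + 11·3 + 1 = 57
  P: 10·3 + 13·3 + 11·2 + 2 = 93
P has the highest total.

P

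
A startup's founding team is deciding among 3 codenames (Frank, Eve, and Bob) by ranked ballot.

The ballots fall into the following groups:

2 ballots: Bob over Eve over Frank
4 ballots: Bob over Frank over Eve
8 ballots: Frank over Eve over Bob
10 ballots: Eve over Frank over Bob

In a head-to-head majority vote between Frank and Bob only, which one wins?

Ballots ranking Frank above Bob: 8+10 = 18.
Ballots ranking Bob above Frank: 2+4 = 6.
Frank wins the head-to-head, 18–6.

Frank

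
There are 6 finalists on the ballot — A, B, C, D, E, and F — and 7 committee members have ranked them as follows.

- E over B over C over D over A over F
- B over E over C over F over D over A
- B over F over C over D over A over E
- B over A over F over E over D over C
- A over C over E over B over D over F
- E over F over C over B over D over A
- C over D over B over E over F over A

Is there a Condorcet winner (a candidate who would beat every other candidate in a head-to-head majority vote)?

Head-to-head results (7 voters total):
A vs B: B wins 6–1.
A vs C: C wins 5–2.
A vs D: D wins 5–2.
A vs E: E wins 4–3.
A vs F: F wins 4–3.
B vs C: B wins 4–3.
B vs D: B wins 6–1.
B vs E: B wins 4–3.
B vs F: B wins 6–1.
C vs D: C wins 6–1.
C vs E: E wins 4–3.
C vs F: C wins 4–3.
D vs E: E wins 5–2.
D vs F: F wins 4–3.
E vs F: E wins 5–2.
B beats each rival — A (6–1), C (4–3), D (6–1), E (4–3), F (6–1) — so B is the Condorcet winner.

Yes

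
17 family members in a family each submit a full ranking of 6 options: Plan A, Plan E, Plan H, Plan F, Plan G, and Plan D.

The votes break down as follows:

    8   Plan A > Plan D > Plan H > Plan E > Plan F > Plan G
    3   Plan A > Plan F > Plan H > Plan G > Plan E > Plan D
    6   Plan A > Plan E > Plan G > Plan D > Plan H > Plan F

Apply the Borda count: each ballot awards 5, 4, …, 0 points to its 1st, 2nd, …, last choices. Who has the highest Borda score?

Borda scores:
  Plan A: 8·5 + 3·5 + 6·5 = 85
  Plan E: 8·2 + 3·1 + 6·4 = 43
  Plan H: 8·3 + 3·3 + 6·1 = 39
  Plan F: 8·1 + 3·4 + 6·0 = 20
  Plan G: 8·0 + 3·2 + 6·3 = 24
  Plan D: 8·4 + 3·0 + 6·2 = 44
Plan A has the highest total.

Plan A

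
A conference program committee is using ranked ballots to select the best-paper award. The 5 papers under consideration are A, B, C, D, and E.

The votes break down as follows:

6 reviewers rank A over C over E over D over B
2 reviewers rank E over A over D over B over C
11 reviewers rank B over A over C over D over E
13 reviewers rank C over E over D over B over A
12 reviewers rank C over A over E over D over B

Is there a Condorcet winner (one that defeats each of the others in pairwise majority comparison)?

Head-to-head results (44 voters total):
A vs B: B wins 24–20.
A vs C: C wins 25–19.
A vs D: A wins 31–13.
A vs E: A wins 29–15.
B vs C: C wins 31–13.
B vs D: D wins 33–11.
B vs E: E wins 33–11.
C vs D: C wins 42–2.
C vs E: C wins 42–2.
D vs E: E wins 33–11.
C beats each rival — A (25–19), B (31–13), D (42–2), E (42–2) — so C is the Condorcet winner.

Yes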